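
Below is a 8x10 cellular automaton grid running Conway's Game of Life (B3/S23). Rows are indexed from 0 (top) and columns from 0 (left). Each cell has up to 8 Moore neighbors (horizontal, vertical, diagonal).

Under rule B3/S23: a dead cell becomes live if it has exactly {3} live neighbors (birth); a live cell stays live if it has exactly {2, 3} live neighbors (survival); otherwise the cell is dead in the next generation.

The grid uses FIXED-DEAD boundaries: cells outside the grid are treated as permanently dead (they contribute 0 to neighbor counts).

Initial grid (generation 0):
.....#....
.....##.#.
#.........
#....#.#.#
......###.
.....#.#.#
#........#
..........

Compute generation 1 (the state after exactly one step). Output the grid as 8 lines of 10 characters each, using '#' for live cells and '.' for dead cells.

Simulating step by step:
Generation 0 (given above): 17 live cells
Generation 1: 13 live cells
(generation 1 grid is the final answer)

Answer: .....##...
.....##...
.....#.##.
.......#..
.....#...#
.......#.#
........#.
..........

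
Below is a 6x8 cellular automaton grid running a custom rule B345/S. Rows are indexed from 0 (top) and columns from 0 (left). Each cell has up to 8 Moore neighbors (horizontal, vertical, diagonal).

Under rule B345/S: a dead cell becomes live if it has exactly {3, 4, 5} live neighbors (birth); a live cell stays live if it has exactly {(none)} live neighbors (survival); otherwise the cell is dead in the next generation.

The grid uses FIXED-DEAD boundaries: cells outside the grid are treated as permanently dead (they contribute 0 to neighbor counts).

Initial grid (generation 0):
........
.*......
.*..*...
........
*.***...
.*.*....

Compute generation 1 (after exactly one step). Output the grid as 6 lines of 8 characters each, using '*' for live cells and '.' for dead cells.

Simulating step by step:
Generation 0 (given above): 9 live cells
Generation 1: 7 live cells
(generation 1 grid is the final answer)

Answer: ........
........
........
.****...
.*......
..*.*...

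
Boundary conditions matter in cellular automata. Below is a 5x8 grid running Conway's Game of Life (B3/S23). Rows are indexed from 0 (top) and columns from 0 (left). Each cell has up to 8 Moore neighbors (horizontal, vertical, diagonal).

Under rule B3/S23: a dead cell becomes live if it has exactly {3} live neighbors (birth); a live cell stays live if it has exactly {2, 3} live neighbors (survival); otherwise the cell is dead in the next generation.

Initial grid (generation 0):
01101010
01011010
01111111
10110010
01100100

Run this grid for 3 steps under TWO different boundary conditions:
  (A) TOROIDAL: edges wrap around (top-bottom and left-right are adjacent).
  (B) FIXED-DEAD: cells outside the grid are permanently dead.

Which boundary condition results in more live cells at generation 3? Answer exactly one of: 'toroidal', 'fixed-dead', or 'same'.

Under TOROIDAL boundary, generation 3:
11000000
00000000
00000000
11000110
11001010
Population = 10

Under FIXED-DEAD boundary, generation 3:
00000000
10000000
10000000
10100000
01100000
Population = 6

Comparison: toroidal=10, fixed-dead=6 -> toroidal

Answer: toroidal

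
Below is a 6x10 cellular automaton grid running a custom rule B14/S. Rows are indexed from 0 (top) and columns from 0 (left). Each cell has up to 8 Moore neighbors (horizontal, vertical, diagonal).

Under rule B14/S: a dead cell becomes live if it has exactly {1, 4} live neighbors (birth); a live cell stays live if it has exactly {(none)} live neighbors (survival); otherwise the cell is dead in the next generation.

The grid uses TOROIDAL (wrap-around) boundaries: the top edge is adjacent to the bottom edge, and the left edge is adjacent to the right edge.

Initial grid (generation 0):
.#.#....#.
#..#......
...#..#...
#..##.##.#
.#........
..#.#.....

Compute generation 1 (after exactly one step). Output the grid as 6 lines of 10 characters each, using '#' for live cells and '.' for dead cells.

Simulating step by step:
Generation 0 (given above): 16 live cells
Generation 1: 13 live cells
(generation 1 grid is the final answer)

Answer: ..#..#.#..
..#..##.#.
....#.....
..........
...#......
.....#.###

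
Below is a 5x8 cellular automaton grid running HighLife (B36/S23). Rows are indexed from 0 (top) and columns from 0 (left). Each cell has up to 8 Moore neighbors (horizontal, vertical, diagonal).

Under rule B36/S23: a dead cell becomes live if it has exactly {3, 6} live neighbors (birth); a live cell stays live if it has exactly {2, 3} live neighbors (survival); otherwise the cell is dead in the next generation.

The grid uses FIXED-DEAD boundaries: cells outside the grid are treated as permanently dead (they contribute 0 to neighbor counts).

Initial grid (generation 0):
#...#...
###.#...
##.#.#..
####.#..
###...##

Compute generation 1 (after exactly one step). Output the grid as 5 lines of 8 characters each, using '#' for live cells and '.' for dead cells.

Answer: #..#....
..#.##..
.....#..
...#.#..
#..#..#.

Derivation:
Simulating step by step:
Generation 0 (given above): 20 live cells
Generation 1: 11 live cells
(generation 1 grid is the final answer)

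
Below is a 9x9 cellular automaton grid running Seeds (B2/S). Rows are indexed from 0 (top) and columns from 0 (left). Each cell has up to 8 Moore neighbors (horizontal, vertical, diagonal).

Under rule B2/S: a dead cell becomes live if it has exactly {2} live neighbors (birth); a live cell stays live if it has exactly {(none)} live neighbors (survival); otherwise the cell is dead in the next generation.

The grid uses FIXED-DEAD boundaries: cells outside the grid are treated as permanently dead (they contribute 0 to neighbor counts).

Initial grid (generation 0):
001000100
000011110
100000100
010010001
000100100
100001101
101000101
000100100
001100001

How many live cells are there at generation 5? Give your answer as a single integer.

Answer: 11

Derivation:
Simulating step by step:
Generation 0 (given above): 26 live cells
Generation 1: 25 live cells
000110000
010100000
010100001
101100100
111000001
001110000
000110000
000011001
000010010
Generation 2: 13 live cells
000000000
100000000
000000010
000010001
000001010
100001000
000000000
000000110
000100101
Generation 3: 9 live cells
000000000
000000000
000000001
000001000
000000001
000010000
000001010
000001001
000001000
Generation 4: 12 live cells
000000000
000000000
000000000
000000011
000011000
000001111
000000001
000000010
000010100
Generation 5: 11 live cells
000000000
000000000
000000011
000011100
000000000
000000000
000001000
000001101
000001010
Population at generation 5: 11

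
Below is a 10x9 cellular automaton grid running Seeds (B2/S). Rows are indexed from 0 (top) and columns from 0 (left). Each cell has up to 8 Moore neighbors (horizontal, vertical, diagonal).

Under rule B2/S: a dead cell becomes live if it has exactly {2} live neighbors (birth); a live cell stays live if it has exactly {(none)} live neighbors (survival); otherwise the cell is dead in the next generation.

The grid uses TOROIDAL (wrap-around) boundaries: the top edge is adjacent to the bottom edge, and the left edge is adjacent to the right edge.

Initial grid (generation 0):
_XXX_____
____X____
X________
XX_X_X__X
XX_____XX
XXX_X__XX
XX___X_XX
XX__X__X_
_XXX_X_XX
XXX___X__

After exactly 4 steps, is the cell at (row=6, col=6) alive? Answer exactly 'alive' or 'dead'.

Answer: alive

Derivation:
Simulating step by step:
Generation 0 (given above): 39 live cells
Generation 1: 12 live cells
____XX___
X________
__XX_X___
____X_X__
_____X___
___X_X___
_________
_________
_________
_____X___
Generation 2: 11 live cells
______X__
_XX___X__
_X____X__
__X______
___X_____
______X__
____X____
_________
_________
______X__
Generation 3: 16 live cells
_XX______
X________
X__X_X_X_
_X_X_____
__X______
___XXX___
_____X___
_________
_________
_____X_X_
Generation 4: 20 live cells
X_____X_X
___XX_X__
______X__
X_____X_X
_X___X___
__X___X__
___X__X__
_________
______X__
_XX___X__

Cell (6,6) at generation 4: 1 -> alive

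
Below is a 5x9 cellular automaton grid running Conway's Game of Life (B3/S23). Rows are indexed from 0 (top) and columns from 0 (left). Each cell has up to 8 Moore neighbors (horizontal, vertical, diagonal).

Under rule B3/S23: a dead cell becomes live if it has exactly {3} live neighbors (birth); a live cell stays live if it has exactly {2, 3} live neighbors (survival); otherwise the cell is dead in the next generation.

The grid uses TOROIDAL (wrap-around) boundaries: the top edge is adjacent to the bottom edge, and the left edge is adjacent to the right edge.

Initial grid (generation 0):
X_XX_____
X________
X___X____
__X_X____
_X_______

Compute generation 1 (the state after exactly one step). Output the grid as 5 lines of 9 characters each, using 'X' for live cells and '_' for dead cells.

Simulating step by step:
Generation 0 (given above): 9 live cells
Generation 1: 10 live cells
(generation 1 grid is the final answer)

Answer: X_X______
X__X____X
_X_X_____
_X_X_____
_X_______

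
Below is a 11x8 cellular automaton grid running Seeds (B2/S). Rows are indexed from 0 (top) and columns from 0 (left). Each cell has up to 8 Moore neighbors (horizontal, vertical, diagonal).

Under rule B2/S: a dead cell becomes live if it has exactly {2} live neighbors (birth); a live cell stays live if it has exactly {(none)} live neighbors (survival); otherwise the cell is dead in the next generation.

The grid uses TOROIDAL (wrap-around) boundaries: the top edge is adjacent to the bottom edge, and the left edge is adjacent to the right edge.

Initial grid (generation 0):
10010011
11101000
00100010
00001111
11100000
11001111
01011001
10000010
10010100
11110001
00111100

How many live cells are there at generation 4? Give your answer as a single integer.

Answer: 0

Derivation:
Simulating step by step:
Generation 0 (given above): 41 live cells
Generation 1: 0 live cells
00000000
00000000
00000000
00000000
00000000
00000000
00000000
00000000
00000000
00000000
00000000
Generation 2: 0 live cells
00000000
00000000
00000000
00000000
00000000
00000000
00000000
00000000
00000000
00000000
00000000
Generation 3: 0 live cells
00000000
00000000
00000000
00000000
00000000
00000000
00000000
00000000
00000000
00000000
00000000
Generation 4: 0 live cells
00000000
00000000
00000000
00000000
00000000
00000000
00000000
00000000
00000000
00000000
00000000
Population at generation 4: 0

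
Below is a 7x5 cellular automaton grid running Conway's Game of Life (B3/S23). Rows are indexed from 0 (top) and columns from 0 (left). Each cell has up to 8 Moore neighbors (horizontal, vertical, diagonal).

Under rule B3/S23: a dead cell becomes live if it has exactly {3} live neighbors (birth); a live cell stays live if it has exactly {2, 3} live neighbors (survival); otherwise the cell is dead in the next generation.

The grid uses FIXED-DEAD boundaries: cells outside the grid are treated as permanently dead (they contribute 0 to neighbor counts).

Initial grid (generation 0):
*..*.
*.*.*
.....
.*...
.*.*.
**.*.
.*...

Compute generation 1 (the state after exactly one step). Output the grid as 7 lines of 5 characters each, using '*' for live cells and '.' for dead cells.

Simulating step by step:
Generation 0 (given above): 12 live cells
Generation 1: 12 live cells
(generation 1 grid is the final answer)

Answer: .*.*.
.*.*.
.*...
..*..
.*...
**...
***..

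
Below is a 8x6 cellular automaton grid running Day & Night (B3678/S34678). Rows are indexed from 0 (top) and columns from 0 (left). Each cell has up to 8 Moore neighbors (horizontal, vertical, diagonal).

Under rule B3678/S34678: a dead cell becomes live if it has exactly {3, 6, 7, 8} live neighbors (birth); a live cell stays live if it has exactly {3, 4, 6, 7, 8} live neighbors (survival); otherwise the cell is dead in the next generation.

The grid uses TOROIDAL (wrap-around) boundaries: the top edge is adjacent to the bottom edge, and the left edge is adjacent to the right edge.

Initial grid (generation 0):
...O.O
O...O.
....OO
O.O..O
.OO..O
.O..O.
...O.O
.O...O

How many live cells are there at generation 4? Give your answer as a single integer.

Simulating step by step:
Generation 0 (given above): 18 live cells
Generation 1: 19 live cells
.....O
...OO.
.O.OO.
O..O.O
.OOOOO
...OOO
..O...
..O...
Generation 2: 18 live cells
...OO.
..OOOO
O..O..
O.O.OO
..O.O.
OO...O
....O.
......
Generation 3: 20 live cells
..OOOO
..O..O
O...OO
....OO
....OO
...OOO
O....O
...OO.
Generation 4: 16 live cells
..O..O
.O..O.
O..OO.
...O.O
O...O.
......
....OO
O.OO..
Population at generation 4: 16

Answer: 16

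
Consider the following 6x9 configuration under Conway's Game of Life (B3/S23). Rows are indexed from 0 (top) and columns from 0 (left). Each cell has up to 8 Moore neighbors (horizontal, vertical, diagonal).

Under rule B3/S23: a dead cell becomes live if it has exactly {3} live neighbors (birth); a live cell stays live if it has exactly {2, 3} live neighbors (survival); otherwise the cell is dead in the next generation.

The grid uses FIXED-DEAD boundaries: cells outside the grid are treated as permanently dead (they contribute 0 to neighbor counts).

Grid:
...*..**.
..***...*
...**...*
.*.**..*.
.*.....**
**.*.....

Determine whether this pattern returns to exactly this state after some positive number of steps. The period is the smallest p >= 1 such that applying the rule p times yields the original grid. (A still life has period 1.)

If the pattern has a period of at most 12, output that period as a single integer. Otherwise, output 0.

Answer: 0

Derivation:
Simulating and comparing each generation to the original:
Gen 0 (original, given above): 20 live cells
Gen 1: 21 live cells, differs from original
Gen 2: 22 live cells, differs from original
Gen 3: 21 live cells, differs from original
Gen 4: 22 live cells, differs from original
Gen 5: 20 live cells, differs from original
Gen 6: 19 live cells, differs from original
Gen 7: 16 live cells, differs from original
Gen 8: 20 live cells, differs from original
Gen 9: 18 live cells, differs from original
Gen 10: 12 live cells, differs from original
Gen 11: 12 live cells, differs from original
Gen 12: 12 live cells, differs from original
No period found within 12 steps.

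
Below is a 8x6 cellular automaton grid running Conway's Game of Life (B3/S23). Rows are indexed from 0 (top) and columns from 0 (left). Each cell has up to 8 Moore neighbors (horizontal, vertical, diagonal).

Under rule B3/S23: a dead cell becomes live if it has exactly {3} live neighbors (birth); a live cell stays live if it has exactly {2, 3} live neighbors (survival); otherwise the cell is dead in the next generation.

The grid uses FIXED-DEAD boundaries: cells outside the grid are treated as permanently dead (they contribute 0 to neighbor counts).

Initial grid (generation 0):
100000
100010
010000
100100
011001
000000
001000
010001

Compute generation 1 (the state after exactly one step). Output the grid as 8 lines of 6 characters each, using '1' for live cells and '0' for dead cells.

Answer: 000000
110000
110000
100000
011000
011000
000000
000000

Derivation:
Simulating step by step:
Generation 0 (given above): 12 live cells
Generation 1: 9 live cells
(generation 1 grid is the final answer)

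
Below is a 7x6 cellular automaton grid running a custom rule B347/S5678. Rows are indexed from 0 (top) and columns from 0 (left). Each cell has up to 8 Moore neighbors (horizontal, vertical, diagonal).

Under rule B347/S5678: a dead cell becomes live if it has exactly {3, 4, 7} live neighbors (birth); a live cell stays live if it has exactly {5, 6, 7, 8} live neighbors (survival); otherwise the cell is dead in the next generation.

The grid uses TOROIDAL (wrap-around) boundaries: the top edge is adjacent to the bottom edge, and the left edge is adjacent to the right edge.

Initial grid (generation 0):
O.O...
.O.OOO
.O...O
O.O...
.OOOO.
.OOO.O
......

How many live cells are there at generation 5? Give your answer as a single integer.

Answer: 16

Derivation:
Simulating step by step:
Generation 0 (given above): 18 live cells
Generation 1: 23 live cells
.O.OOO
..O...
..OOO.
...OOO
OOOO.O
O.O.O.
OOOO..
Generation 2: 16 live cells
O.....
.O...O
...O.O
OO.OO.
...O.O
O.O...
.OOO..
Generation 3: 17 live cells
.OO...
O...O.
.OO...
..O.OO
OOO.O.
.O.OO.
O.....
Generation 4: 15 live cells
O....O
..OO..
O..OOO
O.....
......
O.O..O
.OOO..
Generation 5: 16 live cells
.O.OO.
OO....
.OO...
....OO
OO...O
.O.O..
....OO
Population at generation 5: 16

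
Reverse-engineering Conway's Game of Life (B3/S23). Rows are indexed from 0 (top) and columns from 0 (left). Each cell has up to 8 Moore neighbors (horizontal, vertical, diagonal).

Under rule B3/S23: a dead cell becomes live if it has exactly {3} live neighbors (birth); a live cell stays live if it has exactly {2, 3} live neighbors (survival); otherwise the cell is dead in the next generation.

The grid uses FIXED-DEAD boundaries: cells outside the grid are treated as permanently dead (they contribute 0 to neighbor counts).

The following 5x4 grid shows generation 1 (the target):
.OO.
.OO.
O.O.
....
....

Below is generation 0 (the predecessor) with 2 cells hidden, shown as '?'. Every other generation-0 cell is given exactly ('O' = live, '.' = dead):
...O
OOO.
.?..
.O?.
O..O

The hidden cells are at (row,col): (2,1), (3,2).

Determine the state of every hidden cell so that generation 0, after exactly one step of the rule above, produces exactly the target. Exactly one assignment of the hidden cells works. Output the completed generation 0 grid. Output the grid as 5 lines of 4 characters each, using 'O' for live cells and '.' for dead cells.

Hidden generation-0 cells (in order): (2,1), (3,2).
A hidden cell only influences target cells in its own 3x3 neighborhood. Try each of the 2^2 = 4 assignments, step the completed generation 0 forward once under B3/S23, and compare with the target:
  (2,1)=. (3,2)=. -> step reproduces the target at every cell -> ACCEPT
  (2,1)=. (3,2)=O -> step gives (2,2)='.' but target has 'O' -> reject
  (2,1)=O (3,2)=. -> step gives (1,0)='O' but target has '.' -> reject
  (2,1)=O (3,2)=O -> step gives (1,0)='O' but target has '.' -> reject
Unique solution: (2,1)=dead, (3,2)=dead.
Check: live-neighbor counts of every cell in the completed generation 0:
2331
1222
3431
2121
1220
Applying B3/S23 to generation 0 with these counts gives:
.OO.
.OO.
O.O.
....
....
which matches the target exactly.

Answer: ...O
OOO.
....
.O..
O..O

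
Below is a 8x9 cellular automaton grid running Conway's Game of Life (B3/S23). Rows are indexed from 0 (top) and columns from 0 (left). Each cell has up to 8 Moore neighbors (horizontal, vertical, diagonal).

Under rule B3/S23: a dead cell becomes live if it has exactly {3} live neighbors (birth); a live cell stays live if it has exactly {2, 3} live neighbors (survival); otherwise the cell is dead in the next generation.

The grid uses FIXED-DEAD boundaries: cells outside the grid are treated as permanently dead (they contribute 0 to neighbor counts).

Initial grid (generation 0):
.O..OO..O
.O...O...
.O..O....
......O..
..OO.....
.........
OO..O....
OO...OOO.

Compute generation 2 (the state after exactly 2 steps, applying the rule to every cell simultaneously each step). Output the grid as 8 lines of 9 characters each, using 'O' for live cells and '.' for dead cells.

Simulating step by step:
Generation 0 (given above): 19 live cells
Generation 1: 20 live cells
....OO...
OOO..O...
.....O...
..OO.....
.........
.OOO.....
OO...OO..
OO...OO..
Generation 2: 19 live cells
(generation 2 grid is the final answer)

Answer: .O..OO...
.O...OO..
...OO....
.........
.O.......
OOO......
....OOO..
OO...OO..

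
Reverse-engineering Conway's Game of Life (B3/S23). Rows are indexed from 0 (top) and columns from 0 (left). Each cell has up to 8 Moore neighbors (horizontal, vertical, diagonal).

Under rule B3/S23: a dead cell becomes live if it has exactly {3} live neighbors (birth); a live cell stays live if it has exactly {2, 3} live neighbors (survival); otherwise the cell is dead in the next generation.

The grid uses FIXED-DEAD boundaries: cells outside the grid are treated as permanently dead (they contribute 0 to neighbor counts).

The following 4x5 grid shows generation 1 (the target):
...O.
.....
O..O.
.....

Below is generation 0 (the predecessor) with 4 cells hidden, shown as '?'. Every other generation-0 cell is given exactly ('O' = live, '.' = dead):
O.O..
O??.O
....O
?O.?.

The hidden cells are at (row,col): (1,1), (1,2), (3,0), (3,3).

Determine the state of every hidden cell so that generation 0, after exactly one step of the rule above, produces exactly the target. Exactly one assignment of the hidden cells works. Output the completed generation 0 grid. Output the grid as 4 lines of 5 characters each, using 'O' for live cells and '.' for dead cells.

Answer: O.O..
O.O.O
....O
OO...

Derivation:
Hidden generation-0 cells (in order): (1,1), (1,2), (3,0), (3,3).
A hidden cell only influences target cells in its own 3x3 neighborhood. Try each of the 2^4 = 16 assignments, step the completed generation 0 forward once under B3/S23, and compare with the target:
  (1,1)=. (1,2)=. (3,0)=. (3,3)=. -> step gives (0,1)='O' but target has '.' -> reject
  (1,1)=. (1,2)=. (3,0)=. (3,3)=O -> step gives (0,1)='O' but target has '.' -> reject
  (1,1)=. (1,2)=. (3,0)=O (3,3)=. -> step gives (0,1)='O' but target has '.' -> reject
  (1,1)=. (1,2)=. (3,0)=O (3,3)=O -> step gives (0,1)='O' but target has '.' -> reject
  (1,1)=. (1,2)=O (3,0)=. (3,3)=. -> step gives (2,0)='.' but target has 'O' -> reject
  (1,1)=. (1,2)=O (3,0)=. (3,3)=O -> step gives (2,0)='.' but target has 'O' -> reject
  (1,1)=. (1,2)=O (3,0)=O (3,3)=. -> step reproduces the target at every cell -> ACCEPT
  (1,1)=. (1,2)=O (3,0)=O (3,3)=O -> step gives (2,2)='O' but target has '.' -> reject
  (1,1)=O (1,2)=. (3,0)=. (3,3)=. -> step gives (0,0)='O' but target has '.' -> reject
  (1,1)=O (1,2)=. (3,0)=. (3,3)=O -> step gives (0,0)='O' but target has '.' -> reject
  (1,1)=O (1,2)=. (3,0)=O (3,3)=. -> step gives (0,0)='O' but target has '.' -> reject
  (1,1)=O (1,2)=. (3,0)=O (3,3)=O -> step gives (0,0)='O' but target has '.' -> reject
  (1,1)=O (1,2)=O (3,0)=. (3,3)=. -> step gives (0,0)='O' but target has '.' -> reject
  (1,1)=O (1,2)=O (3,0)=. (3,3)=O -> step gives (0,0)='O' but target has '.' -> reject
  (1,1)=O (1,2)=O (3,0)=O (3,3)=. -> step gives (0,0)='O' but target has '.' -> reject
  (1,1)=O (1,2)=O (3,0)=O (3,3)=O -> step gives (0,0)='O' but target has '.' -> reject
Unique solution: (1,1)=dead, (1,2)=live, (3,0)=live, (3,3)=dead.
Check: live-neighbor counts of every cell in the completed generation 0:
14131
14141
34231
11111
Applying B3/S23 to generation 0 with these counts gives:
...O.
.....
O..O.
.....
which matches the target exactly.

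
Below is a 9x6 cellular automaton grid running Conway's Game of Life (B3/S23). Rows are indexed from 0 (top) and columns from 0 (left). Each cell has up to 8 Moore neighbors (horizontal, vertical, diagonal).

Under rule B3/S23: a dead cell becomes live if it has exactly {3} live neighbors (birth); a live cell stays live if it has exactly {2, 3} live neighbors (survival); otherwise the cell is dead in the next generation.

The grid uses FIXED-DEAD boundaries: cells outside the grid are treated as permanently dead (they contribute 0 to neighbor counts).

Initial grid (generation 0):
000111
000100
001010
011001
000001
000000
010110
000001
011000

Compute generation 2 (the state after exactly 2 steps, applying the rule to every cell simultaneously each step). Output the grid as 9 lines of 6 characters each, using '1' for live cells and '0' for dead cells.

Answer: 000110
011001
000000
010011
001001
000000
000011
000110
000000

Derivation:
Simulating step by step:
Generation 0 (given above): 16 live cells
Generation 1: 17 live cells
000110
001001
011010
011111
000000
000010
000010
010110
000000
Generation 2: 14 live cells
(generation 2 grid is the final answer)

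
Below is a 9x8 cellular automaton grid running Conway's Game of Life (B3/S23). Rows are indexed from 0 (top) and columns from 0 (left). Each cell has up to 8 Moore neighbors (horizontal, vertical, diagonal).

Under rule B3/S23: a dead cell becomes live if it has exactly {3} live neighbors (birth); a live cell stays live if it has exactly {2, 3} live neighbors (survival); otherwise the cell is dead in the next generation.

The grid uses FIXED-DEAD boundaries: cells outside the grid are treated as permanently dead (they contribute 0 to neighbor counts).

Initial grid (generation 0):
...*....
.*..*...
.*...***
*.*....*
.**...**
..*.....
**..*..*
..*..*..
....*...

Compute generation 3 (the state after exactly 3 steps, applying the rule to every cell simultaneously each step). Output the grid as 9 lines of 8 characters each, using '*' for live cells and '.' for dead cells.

Answer: ...**...
.****.*.
..*..**.
.*.***..
...*...*
....*..*
...*..**
...**...
...**...

Derivation:
Simulating step by step:
Generation 0 (given above): 22 live cells
Generation 1: 29 live cells
........
..*.***.
***..***
*.*..*..
..**..**
*.**..**
.***....
.*.***..
........
Generation 2: 24 live cells
.....*..
..***..*
*.*....*
*...**..
....**.*
....*.**
*....**.
.*.**...
....*...
Generation 3: 25 live cells
(generation 3 grid is the final answer)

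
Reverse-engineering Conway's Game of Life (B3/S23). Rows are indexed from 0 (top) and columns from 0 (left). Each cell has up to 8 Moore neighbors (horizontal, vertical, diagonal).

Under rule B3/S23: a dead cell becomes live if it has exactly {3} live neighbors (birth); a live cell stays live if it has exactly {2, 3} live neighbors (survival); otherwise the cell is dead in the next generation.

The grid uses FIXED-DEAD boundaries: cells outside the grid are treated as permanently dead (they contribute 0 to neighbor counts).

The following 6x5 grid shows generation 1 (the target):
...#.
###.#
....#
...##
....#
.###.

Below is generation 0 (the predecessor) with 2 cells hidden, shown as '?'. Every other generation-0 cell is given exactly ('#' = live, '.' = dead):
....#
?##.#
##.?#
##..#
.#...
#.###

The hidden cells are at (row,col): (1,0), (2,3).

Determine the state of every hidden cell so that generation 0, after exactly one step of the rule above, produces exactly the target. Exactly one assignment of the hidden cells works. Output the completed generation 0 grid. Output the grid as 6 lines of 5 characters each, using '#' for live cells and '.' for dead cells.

Answer: ....#
.##.#
##.##
##..#
.#...
#.###

Derivation:
Hidden generation-0 cells (in order): (1,0), (2,3).
A hidden cell only influences target cells in its own 3x3 neighborhood. Try each of the 2^2 = 4 assignments, step the completed generation 0 forward once under B3/S23, and compare with the target:
  (1,0)=. (2,3)=. -> step gives (3,2)='#' but target has '.' -> reject
  (1,0)=. (2,3)=# -> step reproduces the target at every cell -> ACCEPT
  (1,0)=# (2,3)=. -> step gives (0,1)='#' but target has '.' -> reject
  (1,0)=# (2,3)=# -> step gives (0,1)='#' but target has '.' -> reject
Unique solution: (1,0)=dead, (2,3)=live.
Check: live-neighbor counts of every cell in the completed generation 0:
12231
33353
45543
44432
44443
13221
Applying B3/S23 to generation 0 with these counts gives:
...#.
###.#
....#
...##
....#
.###.
which matches the target exactly.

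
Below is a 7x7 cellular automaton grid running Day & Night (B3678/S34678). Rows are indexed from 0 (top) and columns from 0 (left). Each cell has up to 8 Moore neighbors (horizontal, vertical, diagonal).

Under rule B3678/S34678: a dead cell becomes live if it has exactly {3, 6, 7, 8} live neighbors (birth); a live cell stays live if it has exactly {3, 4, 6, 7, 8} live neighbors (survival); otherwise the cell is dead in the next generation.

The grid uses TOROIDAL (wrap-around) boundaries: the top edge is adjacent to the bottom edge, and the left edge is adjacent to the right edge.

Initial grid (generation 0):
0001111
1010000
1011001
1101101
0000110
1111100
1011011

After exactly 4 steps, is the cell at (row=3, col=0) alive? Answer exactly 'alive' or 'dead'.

Simulating step by step:
Generation 0 (given above): 27 live cells
Generation 1: 24 live cells
0001110
1010000
0111111
1101101
0001010
1110000
1001100
Generation 2: 26 live cells
0111101
0011100
1000111
1110111
0001000
0110001
0001111
Generation 3: 20 live cells
1001110
0011010
1001010
1100100
0001100
1010000
0010101
Generation 4: 21 live cells
0100010
0111110
0001000
0010111
1011000
0100110
1000101

Cell (3,0) at generation 4: 0 -> dead

Answer: dead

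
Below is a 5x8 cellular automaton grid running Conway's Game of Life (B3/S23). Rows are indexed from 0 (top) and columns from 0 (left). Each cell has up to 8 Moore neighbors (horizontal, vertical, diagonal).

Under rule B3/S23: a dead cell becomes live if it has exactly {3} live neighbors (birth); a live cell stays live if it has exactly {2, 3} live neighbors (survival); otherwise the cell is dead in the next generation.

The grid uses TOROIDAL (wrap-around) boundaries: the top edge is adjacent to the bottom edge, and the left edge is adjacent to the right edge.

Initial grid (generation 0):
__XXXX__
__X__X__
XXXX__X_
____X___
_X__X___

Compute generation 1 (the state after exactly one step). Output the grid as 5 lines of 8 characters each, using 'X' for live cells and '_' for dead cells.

Answer: _XX__X__
_____XX_
_XXXXX__
X___XX__
__X_____

Derivation:
Simulating step by step:
Generation 0 (given above): 14 live cells
Generation 1: 14 live cells
(generation 1 grid is the final answer)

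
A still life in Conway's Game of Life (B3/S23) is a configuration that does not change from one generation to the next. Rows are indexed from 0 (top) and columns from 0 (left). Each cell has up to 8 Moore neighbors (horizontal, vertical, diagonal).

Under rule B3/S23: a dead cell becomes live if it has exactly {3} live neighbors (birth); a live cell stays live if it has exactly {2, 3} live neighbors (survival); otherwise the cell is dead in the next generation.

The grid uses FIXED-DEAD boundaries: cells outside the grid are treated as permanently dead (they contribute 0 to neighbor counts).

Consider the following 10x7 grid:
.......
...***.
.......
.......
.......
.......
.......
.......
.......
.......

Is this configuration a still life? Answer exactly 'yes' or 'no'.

Answer: no

Derivation:
Compute generation 1 and compare to generation 0 (given above):
Generation 1:
....*..
....*..
....*..
.......
.......
.......
.......
.......
.......
.......
Cell (0,4) differs: gen0=0 vs gen1=1 -> NOT a still life.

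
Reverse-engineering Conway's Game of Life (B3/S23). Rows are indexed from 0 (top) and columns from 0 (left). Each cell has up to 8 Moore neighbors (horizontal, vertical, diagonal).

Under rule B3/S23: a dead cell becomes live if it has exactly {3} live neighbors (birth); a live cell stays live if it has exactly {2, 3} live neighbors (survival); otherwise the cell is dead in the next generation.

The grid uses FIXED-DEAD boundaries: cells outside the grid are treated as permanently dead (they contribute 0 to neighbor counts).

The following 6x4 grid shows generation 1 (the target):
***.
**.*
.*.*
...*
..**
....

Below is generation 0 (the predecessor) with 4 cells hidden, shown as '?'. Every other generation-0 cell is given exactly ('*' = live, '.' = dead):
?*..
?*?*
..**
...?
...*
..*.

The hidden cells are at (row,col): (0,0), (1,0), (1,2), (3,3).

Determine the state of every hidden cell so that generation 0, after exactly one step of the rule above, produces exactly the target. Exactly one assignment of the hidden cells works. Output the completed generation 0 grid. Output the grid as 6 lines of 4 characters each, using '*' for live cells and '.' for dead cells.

Answer: .*..
**.*
..**
...*
...*
..*.

Derivation:
Hidden generation-0 cells (in order): (0,0), (1,0), (1,2), (3,3).
A hidden cell only influences target cells in its own 3x3 neighborhood. Try each of the 2^4 = 16 assignments, step the completed generation 0 forward once under B3/S23, and compare with the target:
  (0,0)=. (1,0)=. (1,2)=. (3,3)=. -> step gives (0,0)='.' but target has '*' -> reject
  (0,0)=. (1,0)=. (1,2)=. (3,3)=* -> step gives (0,0)='.' but target has '*' -> reject
  (0,0)=. (1,0)=. (1,2)=* (3,3)=. -> step gives (0,0)='.' but target has '*' -> reject
  (0,0)=. (1,0)=. (1,2)=* (3,3)=* -> step gives (0,0)='.' but target has '*' -> reject
  (0,0)=. (1,0)=* (1,2)=. (3,3)=. -> step gives (2,2)='*' but target has '.' -> reject
  (0,0)=. (1,0)=* (1,2)=. (3,3)=* -> step reproduces the target at every cell -> ACCEPT
  (0,0)=. (1,0)=* (1,2)=* (3,3)=. -> step gives (0,2)='.' but target has '*' -> reject
  (0,0)=. (1,0)=* (1,2)=* (3,3)=* -> step gives (0,2)='.' but target has '*' -> reject
  (0,0)=* (1,0)=. (1,2)=. (3,3)=. -> step gives (2,1)='.' but target has '*' -> reject
  (0,0)=* (1,0)=. (1,2)=. (3,3)=* -> step gives (2,1)='.' but target has '*' -> reject
  (0,0)=* (1,0)=. (1,2)=* (3,3)=. -> step gives (0,2)='.' but target has '*' -> reject
  (0,0)=* (1,0)=. (1,2)=* (3,3)=* -> step gives (0,2)='.' but target has '*' -> reject
  (0,0)=* (1,0)=* (1,2)=. (3,3)=. -> step gives (1,1)='.' but target has '*' -> reject
  (0,0)=* (1,0)=* (1,2)=. (3,3)=* -> step gives (1,1)='.' but target has '*' -> reject
  (0,0)=* (1,0)=* (1,2)=* (3,3)=. -> step gives (0,1)='.' but target has '*' -> reject
  (0,0)=* (1,0)=* (1,2)=* (3,3)=* -> step gives (0,1)='.' but target has '*' -> reject
Unique solution: (0,0)=dead, (1,0)=live, (1,2)=dead, (3,3)=live.
Check: live-neighbor counts of every cell in the completed generation 0:
3231
2352
2343
0143
0132
0112
Applying B3/S23 to generation 0 with these counts gives:
***.
**.*
.*.*
...*
..**
....
which matches the target exactly.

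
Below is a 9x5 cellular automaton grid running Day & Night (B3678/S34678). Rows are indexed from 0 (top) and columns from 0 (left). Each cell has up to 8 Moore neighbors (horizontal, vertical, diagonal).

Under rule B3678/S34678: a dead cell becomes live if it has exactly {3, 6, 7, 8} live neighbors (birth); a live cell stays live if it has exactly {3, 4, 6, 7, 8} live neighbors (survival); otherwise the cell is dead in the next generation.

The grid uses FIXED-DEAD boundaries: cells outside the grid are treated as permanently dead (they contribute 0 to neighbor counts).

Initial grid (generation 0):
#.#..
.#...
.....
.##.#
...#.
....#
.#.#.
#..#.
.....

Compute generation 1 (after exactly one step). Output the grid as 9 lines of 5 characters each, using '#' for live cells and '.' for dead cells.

Simulating step by step:
Generation 0 (given above): 12 live cells
Generation 1: 12 live cells
(generation 1 grid is the final answer)

Answer: .#...
.....
.##..
...#.
..###
..##.
..#.#
..#..
.....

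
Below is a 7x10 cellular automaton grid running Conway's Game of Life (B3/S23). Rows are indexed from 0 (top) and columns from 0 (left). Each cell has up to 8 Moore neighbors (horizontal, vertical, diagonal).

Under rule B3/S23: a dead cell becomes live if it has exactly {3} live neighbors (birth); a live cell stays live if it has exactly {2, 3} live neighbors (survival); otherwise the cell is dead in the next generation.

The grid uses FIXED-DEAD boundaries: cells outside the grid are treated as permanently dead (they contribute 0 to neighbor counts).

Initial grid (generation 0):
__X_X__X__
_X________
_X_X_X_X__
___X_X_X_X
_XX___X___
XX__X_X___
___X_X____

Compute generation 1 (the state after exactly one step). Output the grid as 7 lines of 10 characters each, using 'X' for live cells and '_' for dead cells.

Simulating step by step:
Generation 0 (given above): 21 live cells
Generation 1: 24 live cells
(generation 1 grid is the final answer)

Answer: __________
_X_XX_X___
________X_
_X_X_X_XX_
XXXXX_XX__
XX_XX_X___
____XX____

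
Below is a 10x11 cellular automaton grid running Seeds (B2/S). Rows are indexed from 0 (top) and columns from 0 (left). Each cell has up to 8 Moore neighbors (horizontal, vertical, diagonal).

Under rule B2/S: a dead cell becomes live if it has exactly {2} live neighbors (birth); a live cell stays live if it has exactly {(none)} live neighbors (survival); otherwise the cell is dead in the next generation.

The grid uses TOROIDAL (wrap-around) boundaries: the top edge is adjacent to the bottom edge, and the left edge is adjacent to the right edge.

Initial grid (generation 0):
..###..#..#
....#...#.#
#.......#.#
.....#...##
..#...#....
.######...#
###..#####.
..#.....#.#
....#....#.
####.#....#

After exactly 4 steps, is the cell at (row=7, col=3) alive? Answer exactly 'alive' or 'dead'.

Simulating step by step:
Generation 0 (given above): 42 live cells
Generation 1: 18 live cells
......#.#..
.##..#.....
....##.#...
.#....###..
.......#...
...........
...........
....#......
.....#..#..
......#.#..
Generation 2: 12 live cells
.##......#.
...#....#..
#..#.......
....#......
...........
...........
...........
.....#.....
....#.#..#.
...........
Generation 3: 17 live cells
...#....#..
#...#....##
..#........
...#.......
...........
...........
...........
....#.#....
...........
.###.#..###
Generation 4: 20 live cells
.....#.#...
.##.....#..
##..#....#.
..#........
...........
...........
.....#.....
.....#.....
##....###.#
#......#...

Cell (7,3) at generation 4: 0 -> dead

Answer: dead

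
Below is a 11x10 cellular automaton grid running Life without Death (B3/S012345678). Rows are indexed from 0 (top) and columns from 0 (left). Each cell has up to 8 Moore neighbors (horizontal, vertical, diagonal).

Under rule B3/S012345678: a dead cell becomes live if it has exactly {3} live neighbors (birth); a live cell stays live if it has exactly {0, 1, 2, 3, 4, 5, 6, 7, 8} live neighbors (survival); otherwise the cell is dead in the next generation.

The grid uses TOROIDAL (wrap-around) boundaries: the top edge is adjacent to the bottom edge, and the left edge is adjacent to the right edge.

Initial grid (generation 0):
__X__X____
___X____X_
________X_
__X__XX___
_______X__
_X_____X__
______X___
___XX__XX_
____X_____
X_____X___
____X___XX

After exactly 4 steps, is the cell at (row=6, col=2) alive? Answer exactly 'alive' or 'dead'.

Answer: alive

Derivation:
Simulating step by step:
Generation 0 (given above): 22 live cells
Generation 1: 37 live cells
__XXXX__XX
___X____X_
_______XX_
__X__XXX__
_______X__
_X____XX__
______X_X_
___XXX_XX_
___XXX_X__
X____XX__X
____XX__XX
Generation 2: 47 live cells
__XXXX_XXX
__XX____X_
_______XX_
__X__XXX__
_____X_XX_
_X____XXX_
____X_X_X_
___XXX_XX_
___XXX_X_X
X__X_XXX_X
____XX_XXX
Generation 3: 57 live cells
__XXXX_XXX
__XX__X_X_
__XX___XX_
__X__XXX__
_____X_XX_
_X____XXXX
___XX_X_XX
___XXX_XXX
X_XXXX_X_X
X__X_XXX_X
__X_XX_XXX
Generation 4: 71 live cells
_XXXXX_XXX
_XXX_XX_X_
_XXXXX_XX_
__XXXXXX__
_____X_XXX
XX__X_XXXX
__XXX_X_XX
___XXX_XXX
XXXXXX_X_X
X__X_XXX_X
_XX_XX_XXX

Cell (6,2) at generation 4: 1 -> alive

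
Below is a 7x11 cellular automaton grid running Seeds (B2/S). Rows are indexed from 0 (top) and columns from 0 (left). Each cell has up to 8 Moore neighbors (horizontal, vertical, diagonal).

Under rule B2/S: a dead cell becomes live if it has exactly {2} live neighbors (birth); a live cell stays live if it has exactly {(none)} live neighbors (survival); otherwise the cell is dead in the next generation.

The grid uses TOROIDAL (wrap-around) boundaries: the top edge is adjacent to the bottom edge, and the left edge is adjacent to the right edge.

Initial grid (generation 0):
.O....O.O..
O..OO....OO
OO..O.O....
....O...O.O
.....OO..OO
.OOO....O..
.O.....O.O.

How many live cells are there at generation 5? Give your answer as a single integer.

Simulating step by step:
Generation 0 (given above): 26 live cells
Generation 1: 15 live cells
...OOO.....
......O.O..
..O....OO..
.O.O.......
.O.........
....OO.....
...O..O....
Generation 2: 17 live cells
..O........
..O......O.
.O.O..O..O.
O......OO..
O..O.O.....
..OO..O....
..O........
Generation 3: 9 live cells
...........
........O.O
O..........
...O.O...O.
........O.O
.....O.....
...........
Generation 4: 11 live cells
.........O.
O........O.
....O...O..
O...O...O..
.....OO....
.........O.
...........
Generation 5: 19 live cells
........O..
...........
OO.O.O.O...
...O..O..O.
....O..OOOO
.....OO....
........OOO
Population at generation 5: 19

Answer: 19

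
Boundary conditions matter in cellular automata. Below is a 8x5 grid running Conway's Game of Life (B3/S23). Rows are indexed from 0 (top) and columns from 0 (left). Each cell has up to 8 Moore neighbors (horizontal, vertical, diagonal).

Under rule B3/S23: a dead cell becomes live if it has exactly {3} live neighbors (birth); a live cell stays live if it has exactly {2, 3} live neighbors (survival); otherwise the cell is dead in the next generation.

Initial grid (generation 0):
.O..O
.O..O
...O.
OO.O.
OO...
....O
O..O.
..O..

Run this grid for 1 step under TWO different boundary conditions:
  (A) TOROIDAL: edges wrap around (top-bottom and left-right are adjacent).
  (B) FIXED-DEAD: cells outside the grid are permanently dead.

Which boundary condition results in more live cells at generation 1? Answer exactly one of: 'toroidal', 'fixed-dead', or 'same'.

Answer: toroidal

Derivation:
Under TOROIDAL boundary, generation 1:
.OOO.
..OOO
.O.O.
OO...
.OO..
.O..O
...OO
OOOOO
Population = 21

Under FIXED-DEAD boundary, generation 1:
.....
..OOO
OO.OO
OO...
OOO..
OO...
...O.
.....
Population = 15

Comparison: toroidal=21, fixed-dead=15 -> toroidal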